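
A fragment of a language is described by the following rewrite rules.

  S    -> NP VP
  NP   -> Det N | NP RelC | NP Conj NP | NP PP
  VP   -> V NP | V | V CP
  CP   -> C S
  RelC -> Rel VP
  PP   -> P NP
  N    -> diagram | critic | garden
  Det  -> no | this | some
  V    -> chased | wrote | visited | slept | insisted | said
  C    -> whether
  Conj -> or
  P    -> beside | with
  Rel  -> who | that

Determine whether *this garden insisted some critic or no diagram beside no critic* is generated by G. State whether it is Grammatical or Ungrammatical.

Grammatical

S
  NP
    Det: this
    N: garden
  VP
    V: insisted
    NP
      NP
        Det: some
        N: critic
      Conj: or
      NP
        NP
          Det: no
          N: diagram
        PP
          P: beside
          NP
            Det: no
            N: critic
Each bracket corresponds to one application of a listed rule, so the string is derivable from S.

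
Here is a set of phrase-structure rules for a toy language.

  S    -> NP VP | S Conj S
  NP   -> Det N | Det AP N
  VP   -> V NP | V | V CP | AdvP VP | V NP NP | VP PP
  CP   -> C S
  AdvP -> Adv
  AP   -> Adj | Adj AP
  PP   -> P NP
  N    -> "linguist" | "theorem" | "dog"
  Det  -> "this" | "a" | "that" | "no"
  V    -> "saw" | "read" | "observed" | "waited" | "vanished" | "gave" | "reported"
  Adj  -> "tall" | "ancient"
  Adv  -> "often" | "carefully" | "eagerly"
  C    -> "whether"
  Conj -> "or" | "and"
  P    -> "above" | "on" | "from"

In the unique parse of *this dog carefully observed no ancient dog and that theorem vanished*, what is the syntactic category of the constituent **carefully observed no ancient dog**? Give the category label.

VP

S
  S
    NP
      Det: this
      N: dog
    VP
      AdvP
        Adv: carefully
      VP
        V: observed
        NP
          Det: no
          AP
            Adj: ancient
          N: dog
  Conj: and
  S
    NP
      Det: that
      N: theorem
    VP
      V: vanished
The span 'carefully observed no ancient dog' is the VP node built by VP → AdvP VP.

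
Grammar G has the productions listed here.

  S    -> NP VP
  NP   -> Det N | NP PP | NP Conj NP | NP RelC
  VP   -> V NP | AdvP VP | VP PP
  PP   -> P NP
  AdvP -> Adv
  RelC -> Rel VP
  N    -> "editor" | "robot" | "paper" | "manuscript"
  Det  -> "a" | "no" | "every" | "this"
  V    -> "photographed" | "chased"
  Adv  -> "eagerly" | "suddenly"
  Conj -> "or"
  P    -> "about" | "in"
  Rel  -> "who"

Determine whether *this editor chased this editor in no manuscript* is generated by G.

Grammatical

S
  NP
    Det: this
    N: editor
  VP
    V: chased
    NP
      NP
        Det: this
        N: editor
      PP
        P: in
        NP
          Det: no
          N: manuscript
The bracketing above is licensed at every node by one of the given productions, with S at the root.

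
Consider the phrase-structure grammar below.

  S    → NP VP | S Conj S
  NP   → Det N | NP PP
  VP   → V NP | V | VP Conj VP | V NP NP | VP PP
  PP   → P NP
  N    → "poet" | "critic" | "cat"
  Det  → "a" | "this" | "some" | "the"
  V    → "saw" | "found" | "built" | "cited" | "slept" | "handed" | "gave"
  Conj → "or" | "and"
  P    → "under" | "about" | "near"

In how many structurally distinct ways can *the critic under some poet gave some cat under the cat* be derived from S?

2

The two bracketings:
[S [NP [NP [Det the] [N critic]] [PP [P under] [NP [Det some] [N poet]]]] [VP [V gave] [NP [NP [Det some] [N cat]] [PP [P under] [NP [Det the] [N cat]]]]]]
[S [NP [NP [Det the] [N critic]] [PP [P under] [NP [Det some] [N poet]]]] [VP [VP [V gave] [NP [Det some] [N cat]]] [PP [P under] [NP [Det the] [N cat]]]]]
The difference turns on whether VP → VP PP is used at the relevant span, versus an alternative expansion of VP.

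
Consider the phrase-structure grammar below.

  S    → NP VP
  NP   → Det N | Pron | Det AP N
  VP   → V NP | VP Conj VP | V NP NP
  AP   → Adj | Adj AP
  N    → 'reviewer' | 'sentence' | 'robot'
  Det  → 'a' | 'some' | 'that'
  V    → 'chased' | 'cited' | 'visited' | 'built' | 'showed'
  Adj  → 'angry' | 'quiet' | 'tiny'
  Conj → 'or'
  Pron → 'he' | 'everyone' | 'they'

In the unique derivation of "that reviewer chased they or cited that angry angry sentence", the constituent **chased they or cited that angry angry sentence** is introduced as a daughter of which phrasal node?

S

[S [NP [Det that] [N reviewer]] [VP [VP [V chased] [NP [Pron they]]] [Conj or] [VP [V cited] [NP [Det that] [AP [Adj angry] [AP [Adj angry]]] [N sentence]]]]]
The span 'chased they or cited that angry angry sentence' is the VP node built by VP → VP Conj VP.
Its mother is the S built by S → NP VP.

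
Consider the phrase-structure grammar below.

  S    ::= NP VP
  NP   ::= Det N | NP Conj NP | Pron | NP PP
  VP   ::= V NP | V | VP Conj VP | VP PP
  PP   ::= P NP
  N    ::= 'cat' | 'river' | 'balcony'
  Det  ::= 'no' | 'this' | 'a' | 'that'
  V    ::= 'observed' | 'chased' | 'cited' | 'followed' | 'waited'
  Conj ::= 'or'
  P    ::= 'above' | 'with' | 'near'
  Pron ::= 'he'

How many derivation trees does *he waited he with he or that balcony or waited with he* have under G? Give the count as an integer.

6

Two of the 6 distinct bracketings:
[S [NP [Pron he]] [VP [VP [V waited] [NP [NP [NP [Pron he]] [PP [P with] [NP [Pron he]]]] [Conj or] [NP [Det that] [N balcony]]]] [Conj or] [VP [VP [V waited]] [PP [P with] [NP [Pron he]]]]]]
[S [NP [Pron he]] [VP [VP [V waited] [NP [NP [Pron he]] [PP [P with] [NP [NP [Pron he]] [Conj or] [NP [Det that] [N balcony]]]]]] [Conj or] [VP [VP [V waited]] [PP [P with] [NP [Pron he]]]]]]
The trees differ in how a recursive rule is bracketed over the same span.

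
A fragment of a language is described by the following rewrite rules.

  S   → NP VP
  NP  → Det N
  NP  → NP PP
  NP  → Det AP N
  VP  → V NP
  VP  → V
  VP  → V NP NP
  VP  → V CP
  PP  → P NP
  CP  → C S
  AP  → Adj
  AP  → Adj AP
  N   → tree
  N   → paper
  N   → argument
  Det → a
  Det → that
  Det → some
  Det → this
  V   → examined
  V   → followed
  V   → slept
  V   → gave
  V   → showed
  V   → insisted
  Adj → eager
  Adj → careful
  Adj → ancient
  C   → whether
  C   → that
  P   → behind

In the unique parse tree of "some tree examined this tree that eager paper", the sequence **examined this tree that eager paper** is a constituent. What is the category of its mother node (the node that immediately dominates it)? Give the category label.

S
  NP
    Det: some
    N: tree
  VP
    V: examined
    NP
      Det: this
      N: tree
    NP
      Det: that
      AP
        Adj: eager
      N: paper
The span 'examined this tree that eager paper' is the VP node built by VP → V NP NP.
Its mother is the S built by S → NP VP.

S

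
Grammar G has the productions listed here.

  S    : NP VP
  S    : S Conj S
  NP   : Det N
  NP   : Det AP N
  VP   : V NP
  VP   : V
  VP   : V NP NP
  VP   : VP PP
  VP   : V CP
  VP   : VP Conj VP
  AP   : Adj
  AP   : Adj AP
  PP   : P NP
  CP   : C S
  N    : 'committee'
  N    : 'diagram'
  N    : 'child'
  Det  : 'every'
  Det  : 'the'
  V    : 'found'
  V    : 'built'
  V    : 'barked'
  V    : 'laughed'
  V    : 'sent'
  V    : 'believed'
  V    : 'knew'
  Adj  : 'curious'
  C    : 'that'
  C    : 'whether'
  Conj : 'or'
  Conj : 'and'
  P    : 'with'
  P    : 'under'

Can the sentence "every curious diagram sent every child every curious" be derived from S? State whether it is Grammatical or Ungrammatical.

For S → NP VP, the only prefix that parses as NP is 'every curious diagram', but the remainder 'sent every child every curious' is not a VP under these rules. The alternative S rule S → S Conj S likewise has no satisfying split.

Ungrammatical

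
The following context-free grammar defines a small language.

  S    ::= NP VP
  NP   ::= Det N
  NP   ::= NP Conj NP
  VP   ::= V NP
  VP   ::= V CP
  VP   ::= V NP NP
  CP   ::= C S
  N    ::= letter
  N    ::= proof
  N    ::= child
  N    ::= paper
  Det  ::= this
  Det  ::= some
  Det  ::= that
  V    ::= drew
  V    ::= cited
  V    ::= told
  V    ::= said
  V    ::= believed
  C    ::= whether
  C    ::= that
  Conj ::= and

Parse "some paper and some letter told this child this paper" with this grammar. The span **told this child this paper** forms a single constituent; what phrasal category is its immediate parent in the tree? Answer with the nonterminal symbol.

S

[S [NP [NP [Det some] [N paper]] [Conj and] [NP [Det some] [N letter]]] [VP [V told] [NP [Det this] [N child]] [NP [Det this] [N paper]]]]
The span 'told this child this paper' is the VP node built by VP → V NP NP.
Its mother is the S built by S → NP VP.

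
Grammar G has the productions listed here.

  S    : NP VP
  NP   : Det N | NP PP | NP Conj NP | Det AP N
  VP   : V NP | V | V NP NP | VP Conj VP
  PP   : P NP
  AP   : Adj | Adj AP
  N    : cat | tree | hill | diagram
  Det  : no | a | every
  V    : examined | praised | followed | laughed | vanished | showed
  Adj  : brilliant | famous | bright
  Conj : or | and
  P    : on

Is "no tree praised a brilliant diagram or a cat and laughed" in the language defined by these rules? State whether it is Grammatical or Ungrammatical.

Grammatical

S
  NP
    Det: no
    N: tree
  VP
    VP
      V: praised
      NP
        NP
          Det: a
          AP
            Adj: brilliant
          N: diagram
        Conj: or
        NP
          Det: a
          N: cat
    Conj: and
    VP
      V: laughed
Each bracket corresponds to one application of a listed rule, so the string is derivable from S.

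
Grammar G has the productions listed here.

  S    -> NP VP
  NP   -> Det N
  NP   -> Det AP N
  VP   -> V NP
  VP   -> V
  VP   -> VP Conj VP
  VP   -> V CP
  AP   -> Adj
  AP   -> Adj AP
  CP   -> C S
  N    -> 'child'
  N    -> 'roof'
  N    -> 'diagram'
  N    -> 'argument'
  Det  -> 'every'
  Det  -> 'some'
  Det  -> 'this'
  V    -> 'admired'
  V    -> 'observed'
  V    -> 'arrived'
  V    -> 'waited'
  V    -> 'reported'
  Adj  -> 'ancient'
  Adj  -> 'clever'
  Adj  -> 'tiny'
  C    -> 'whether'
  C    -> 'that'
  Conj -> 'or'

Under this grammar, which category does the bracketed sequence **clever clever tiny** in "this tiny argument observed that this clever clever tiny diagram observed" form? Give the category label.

AP

[S [NP [Det this] [AP [Adj tiny]] [N argument]] [VP [V observed] [CP [C that] [S [NP [Det this] [AP [Adj clever] [AP [Adj clever] [AP [Adj tiny]]]] [N diagram]] [VP [V observed]]]]]]
The span 'clever clever tiny' is the AP node built by AP → Adj AP.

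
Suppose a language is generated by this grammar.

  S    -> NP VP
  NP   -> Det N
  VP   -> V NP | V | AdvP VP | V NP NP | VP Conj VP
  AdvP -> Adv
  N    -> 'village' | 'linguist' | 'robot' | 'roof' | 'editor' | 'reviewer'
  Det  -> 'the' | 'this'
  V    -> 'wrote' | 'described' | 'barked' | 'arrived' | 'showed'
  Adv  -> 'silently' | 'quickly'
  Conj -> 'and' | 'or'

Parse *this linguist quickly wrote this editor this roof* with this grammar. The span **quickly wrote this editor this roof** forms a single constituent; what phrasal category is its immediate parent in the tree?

[S [NP [Det this] [N linguist]] [VP [AdvP [Adv quickly]] [VP [V wrote] [NP [Det this] [N editor]] [NP [Det this] [N roof]]]]]
The span 'quickly wrote this editor this roof' is the VP node built by VP → AdvP VP.
Its mother is the S built by S → NP VP.

S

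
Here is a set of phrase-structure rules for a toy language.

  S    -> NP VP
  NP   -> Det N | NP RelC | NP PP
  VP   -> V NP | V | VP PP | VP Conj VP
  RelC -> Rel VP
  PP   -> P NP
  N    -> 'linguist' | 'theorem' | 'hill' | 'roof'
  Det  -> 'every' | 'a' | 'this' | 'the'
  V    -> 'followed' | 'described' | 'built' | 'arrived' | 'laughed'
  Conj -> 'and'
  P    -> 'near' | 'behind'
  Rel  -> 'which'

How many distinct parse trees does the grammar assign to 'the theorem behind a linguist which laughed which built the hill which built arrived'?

7

Two of the 7 distinct bracketings:
[S [NP [NP [NP [NP [Det the] [N theorem]] [PP [P behind] [NP [Det a] [N linguist]]]] [RelC [Rel which] [VP [V laughed]]]] [RelC [Rel which] [VP [V built] [NP [NP [Det the] [N hill]] [RelC [Rel which] [VP [V built]]]]]]] [VP [V arrived]]]
[S [NP [NP [NP [Det the] [N theorem]] [PP [P behind] [NP [NP [Det a] [N linguist]] [RelC [Rel which] [VP [V laughed]]]]]] [RelC [Rel which] [VP [V built] [NP [NP [Det the] [N hill]] [RelC [Rel which] [VP [V built]]]]]]] [VP [V arrived]]]
The trees differ in how a recursive rule is bracketed over the same span.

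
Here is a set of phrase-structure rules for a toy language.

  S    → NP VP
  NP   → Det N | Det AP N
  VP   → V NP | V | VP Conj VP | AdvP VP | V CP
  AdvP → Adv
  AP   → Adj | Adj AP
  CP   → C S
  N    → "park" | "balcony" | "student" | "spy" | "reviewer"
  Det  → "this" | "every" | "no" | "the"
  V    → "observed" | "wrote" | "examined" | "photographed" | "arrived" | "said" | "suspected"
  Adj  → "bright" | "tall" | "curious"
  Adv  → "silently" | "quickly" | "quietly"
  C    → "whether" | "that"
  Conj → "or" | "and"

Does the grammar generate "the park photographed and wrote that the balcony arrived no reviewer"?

[S [NP [Det the] [N park]] [VP [VP [V photographed]] [Conj and] [VP [V wrote] [CP [C that] [S [NP [Det the] [N balcony]] [VP [V arrived] [NP [Det no] [N reviewer]]]]]]]]
Every word is introduced by a lexical rule and the phrasal rules combine the resulting categories into a single S.

Grammatical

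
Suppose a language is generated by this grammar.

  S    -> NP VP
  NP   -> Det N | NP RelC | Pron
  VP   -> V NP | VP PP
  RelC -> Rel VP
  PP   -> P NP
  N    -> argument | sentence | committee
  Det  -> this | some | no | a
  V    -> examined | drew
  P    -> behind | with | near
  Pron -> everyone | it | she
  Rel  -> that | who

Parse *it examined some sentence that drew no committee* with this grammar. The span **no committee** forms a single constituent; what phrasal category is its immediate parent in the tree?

VP

[S [NP [Pron it]] [VP [V examined] [NP [NP [Det some] [N sentence]] [RelC [Rel that] [VP [V drew] [NP [Det no] [N committee]]]]]]]
The span 'no committee' is the NP node built by NP → Det N.
Its mother is the VP built by VP → V NP.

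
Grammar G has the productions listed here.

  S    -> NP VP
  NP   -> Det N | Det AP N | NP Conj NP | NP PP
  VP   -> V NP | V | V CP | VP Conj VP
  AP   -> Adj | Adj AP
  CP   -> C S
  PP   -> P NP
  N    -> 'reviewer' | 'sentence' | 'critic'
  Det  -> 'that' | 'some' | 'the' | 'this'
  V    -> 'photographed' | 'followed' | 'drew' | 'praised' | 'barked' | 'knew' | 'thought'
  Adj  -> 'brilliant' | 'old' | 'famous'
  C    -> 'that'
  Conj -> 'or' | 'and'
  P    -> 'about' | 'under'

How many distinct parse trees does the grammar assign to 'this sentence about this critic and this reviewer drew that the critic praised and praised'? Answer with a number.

4

Two of the 4 distinct bracketings:
[S [NP [NP [NP [Det this] [N sentence]] [PP [P about] [NP [Det this] [N critic]]]] [Conj and] [NP [Det this] [N reviewer]]] [VP [V drew] [CP [C that] [S [NP [Det the] [N critic]] [VP [VP [V praised]] [Conj and] [VP [V praised]]]]]]]
[S [NP [NP [NP [Det this] [N sentence]] [PP [P about] [NP [Det this] [N critic]]]] [Conj and] [NP [Det this] [N reviewer]]] [VP [VP [V drew] [CP [C that] [S [NP [Det the] [N critic]] [VP [V praised]]]]] [Conj and] [VP [V praised]]]]
The trees differ in how a recursive rule is bracketed over the same span.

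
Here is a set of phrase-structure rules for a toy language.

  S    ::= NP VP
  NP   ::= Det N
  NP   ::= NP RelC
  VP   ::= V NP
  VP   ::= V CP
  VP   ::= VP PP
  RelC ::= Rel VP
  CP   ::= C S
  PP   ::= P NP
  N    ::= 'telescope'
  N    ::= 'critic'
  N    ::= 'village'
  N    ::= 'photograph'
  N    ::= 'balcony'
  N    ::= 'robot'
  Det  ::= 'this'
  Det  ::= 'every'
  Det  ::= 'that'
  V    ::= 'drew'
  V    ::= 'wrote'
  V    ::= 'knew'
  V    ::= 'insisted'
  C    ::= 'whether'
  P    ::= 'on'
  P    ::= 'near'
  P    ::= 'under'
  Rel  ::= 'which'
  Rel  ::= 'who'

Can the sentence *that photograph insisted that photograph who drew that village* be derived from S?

Grammatical

S
  NP
    Det: that
    N: photograph
  VP
    V: insisted
    NP
      NP
        Det: that
        N: photograph
      RelC
        Rel: who
        VP
          V: drew
          NP
            Det: that
            N: village
Every word is introduced by a lexical rule and the phrasal rules combine the resulting categories into a single S.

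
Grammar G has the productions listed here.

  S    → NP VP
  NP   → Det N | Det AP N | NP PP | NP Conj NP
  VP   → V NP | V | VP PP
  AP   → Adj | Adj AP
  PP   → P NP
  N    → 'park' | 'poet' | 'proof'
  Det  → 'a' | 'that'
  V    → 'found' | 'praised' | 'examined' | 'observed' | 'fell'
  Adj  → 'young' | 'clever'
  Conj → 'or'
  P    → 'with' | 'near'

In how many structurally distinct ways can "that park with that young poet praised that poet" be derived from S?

1

[S [NP [NP [Det that] [N park]] [PP [P with] [NP [Det that] [AP [Adj young]] [N poet]]]] [VP [V praised] [NP [Det that] [N poet]]]]
No rule offers an alternative attachment or grouping for any span, so this is the only derivation.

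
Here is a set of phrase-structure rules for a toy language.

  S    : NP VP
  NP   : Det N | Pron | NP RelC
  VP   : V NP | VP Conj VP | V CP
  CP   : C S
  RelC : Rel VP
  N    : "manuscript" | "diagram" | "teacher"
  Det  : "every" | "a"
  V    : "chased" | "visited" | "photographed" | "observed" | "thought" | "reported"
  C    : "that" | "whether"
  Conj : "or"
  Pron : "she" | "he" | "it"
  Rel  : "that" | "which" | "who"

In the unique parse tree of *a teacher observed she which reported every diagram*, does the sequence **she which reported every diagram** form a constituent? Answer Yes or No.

[S [NP [Det a] [N teacher]] [VP [V observed] [NP [NP [Pron she]] [RelC [Rel which] [VP [V reported] [NP [Det every] [N diagram]]]]]]]
The words 'she which reported every diagram' are exhaustively dominated by a single NP node (built by NP → NP RelC), so they form a constituent.

Yes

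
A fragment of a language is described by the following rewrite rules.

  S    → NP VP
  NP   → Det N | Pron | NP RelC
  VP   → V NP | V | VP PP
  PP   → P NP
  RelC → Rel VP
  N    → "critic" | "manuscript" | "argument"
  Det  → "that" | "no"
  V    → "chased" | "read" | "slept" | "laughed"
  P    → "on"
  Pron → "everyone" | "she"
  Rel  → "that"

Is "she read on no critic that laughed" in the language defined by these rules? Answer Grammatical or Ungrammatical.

Grammatical

S
  NP
    Pron: she
  VP
    VP
      V: read
    PP
      P: on
      NP
        NP
          Det: no
          N: critic
        RelC
          Rel: that
          VP
            V: laughed
Every word is introduced by a lexical rule and the phrasal rules combine the resulting categories into a single S.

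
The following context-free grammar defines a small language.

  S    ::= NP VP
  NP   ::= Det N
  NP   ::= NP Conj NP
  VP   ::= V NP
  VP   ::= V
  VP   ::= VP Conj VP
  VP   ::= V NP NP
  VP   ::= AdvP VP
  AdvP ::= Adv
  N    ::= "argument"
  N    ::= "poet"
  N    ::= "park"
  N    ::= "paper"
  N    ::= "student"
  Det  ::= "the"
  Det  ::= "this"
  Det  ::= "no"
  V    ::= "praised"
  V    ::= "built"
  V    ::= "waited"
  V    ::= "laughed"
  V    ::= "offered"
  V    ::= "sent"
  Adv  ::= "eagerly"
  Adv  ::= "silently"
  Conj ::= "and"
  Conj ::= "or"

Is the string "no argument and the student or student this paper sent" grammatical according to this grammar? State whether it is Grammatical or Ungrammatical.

A Conj word can never sit immediately before an N word in any string this grammar generates, so the substring 'or student' rules out a derivation.

Ungrammatical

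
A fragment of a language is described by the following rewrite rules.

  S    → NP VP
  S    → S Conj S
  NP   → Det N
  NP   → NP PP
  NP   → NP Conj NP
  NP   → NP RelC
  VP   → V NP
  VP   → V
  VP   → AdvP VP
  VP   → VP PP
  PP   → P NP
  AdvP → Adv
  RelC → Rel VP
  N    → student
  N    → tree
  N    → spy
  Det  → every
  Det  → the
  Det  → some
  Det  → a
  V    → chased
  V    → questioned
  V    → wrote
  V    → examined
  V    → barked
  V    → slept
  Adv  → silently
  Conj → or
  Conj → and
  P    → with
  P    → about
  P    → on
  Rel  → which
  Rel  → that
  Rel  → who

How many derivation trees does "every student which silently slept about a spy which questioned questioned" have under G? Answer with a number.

6

Two of the 6 distinct bracketings:
[S [NP [NP [NP [Det every] [N student]] [RelC [Rel which] [VP [AdvP [Adv silently]] [VP [V slept]]]]] [PP [P about] [NP [NP [Det a] [N spy]] [RelC [Rel which] [VP [V questioned]]]]]] [VP [V questioned]]]
[S [NP [NP [Det every] [N student]] [RelC [Rel which] [VP [AdvP [Adv silently]] [VP [VP [V slept]] [PP [P about] [NP [NP [Det a] [N spy]] [RelC [Rel which] [VP [V questioned]]]]]]]]] [VP [V questioned]]]
The difference turns on whether NP → NP PP is used at the relevant span, versus an alternative expansion of NP.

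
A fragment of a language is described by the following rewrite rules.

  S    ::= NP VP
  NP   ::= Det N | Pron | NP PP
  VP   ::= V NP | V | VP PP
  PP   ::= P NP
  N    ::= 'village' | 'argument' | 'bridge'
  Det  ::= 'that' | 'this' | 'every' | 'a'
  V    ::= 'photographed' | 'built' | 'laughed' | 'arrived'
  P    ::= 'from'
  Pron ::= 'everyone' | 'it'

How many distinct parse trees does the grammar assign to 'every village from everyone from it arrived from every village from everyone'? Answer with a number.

Two of the 4 distinct bracketings:
[S [NP [NP [Det every] [N village]] [PP [P from] [NP [NP [Pron everyone]] [PP [P from] [NP [Pron it]]]]]] [VP [VP [V arrived]] [PP [P from] [NP [NP [Det every] [N village]] [PP [P from] [NP [Pron everyone]]]]]]]
[S [NP [NP [Det every] [N village]] [PP [P from] [NP [NP [Pron everyone]] [PP [P from] [NP [Pron it]]]]]] [VP [VP [VP [V arrived]] [PP [P from] [NP [Det every] [N village]]]] [PP [P from] [NP [Pron everyone]]]]]
The trees differ in how a recursive rule is bracketed over the same span.

4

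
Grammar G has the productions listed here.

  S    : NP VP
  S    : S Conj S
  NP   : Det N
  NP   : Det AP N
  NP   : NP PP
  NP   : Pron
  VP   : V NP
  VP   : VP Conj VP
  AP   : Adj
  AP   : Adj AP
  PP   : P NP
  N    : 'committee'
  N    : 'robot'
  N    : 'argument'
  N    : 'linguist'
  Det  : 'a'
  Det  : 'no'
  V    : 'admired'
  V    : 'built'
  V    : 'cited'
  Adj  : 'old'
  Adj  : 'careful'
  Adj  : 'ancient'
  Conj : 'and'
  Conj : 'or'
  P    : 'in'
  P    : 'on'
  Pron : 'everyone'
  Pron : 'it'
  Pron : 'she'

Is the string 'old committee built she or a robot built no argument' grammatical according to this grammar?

For S → NP VP, no prefix of the string parses as an NP. The alternative S rule S → S Conj S likewise has no satisfying split.

Ungrammatical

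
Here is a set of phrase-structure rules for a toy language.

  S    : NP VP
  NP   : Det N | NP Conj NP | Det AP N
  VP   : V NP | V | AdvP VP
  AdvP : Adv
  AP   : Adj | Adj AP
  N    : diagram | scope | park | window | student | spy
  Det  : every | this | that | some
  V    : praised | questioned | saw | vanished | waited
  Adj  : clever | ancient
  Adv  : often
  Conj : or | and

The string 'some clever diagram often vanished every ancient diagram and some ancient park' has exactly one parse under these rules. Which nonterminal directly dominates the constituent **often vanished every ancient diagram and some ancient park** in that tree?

S

S
  NP
    Det: some
    AP
      Adj: clever
    N: diagram
  VP
    AdvP
      Adv: often
    VP
      V: vanished
      NP
        NP
          Det: every
          AP
            Adj: ancient
          N: diagram
        Conj: and
        NP
          Det: some
          AP
            Adj: ancient
          N: park
The span 'often vanished every ancient diagram and some ancient park' is the VP node built by VP → AdvP VP.
Its mother is the S built by S → NP VP.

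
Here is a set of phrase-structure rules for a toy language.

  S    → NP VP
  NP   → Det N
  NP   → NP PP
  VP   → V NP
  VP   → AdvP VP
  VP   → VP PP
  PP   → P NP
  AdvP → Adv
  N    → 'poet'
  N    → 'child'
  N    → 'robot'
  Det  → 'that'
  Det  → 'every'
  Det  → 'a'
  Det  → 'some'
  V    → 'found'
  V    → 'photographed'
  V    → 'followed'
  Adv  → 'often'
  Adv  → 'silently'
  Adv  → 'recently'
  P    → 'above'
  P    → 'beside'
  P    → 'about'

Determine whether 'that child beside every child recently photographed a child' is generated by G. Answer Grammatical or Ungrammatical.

Grammatical

[S [NP [NP [Det that] [N child]] [PP [P beside] [NP [Det every] [N child]]]] [VP [AdvP [Adv recently]] [VP [V photographed] [NP [Det a] [N child]]]]]
Each bracket corresponds to one application of a listed rule, so the string is derivable from S.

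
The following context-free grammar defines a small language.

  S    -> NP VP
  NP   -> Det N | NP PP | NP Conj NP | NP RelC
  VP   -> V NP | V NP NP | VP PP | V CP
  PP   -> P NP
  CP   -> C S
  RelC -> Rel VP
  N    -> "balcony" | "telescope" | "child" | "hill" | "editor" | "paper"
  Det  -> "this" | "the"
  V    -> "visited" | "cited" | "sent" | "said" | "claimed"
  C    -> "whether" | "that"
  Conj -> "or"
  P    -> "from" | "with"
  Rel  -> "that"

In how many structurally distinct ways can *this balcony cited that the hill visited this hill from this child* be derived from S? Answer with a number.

Two of the 3 distinct bracketings:
[S [NP [Det this] [N balcony]] [VP [VP [V cited] [CP [C that] [S [NP [Det the] [N hill]] [VP [V visited] [NP [Det this] [N hill]]]]]] [PP [P from] [NP [Det this] [N child]]]]]
[S [NP [Det this] [N balcony]] [VP [V cited] [CP [C that] [S [NP [Det the] [N hill]] [VP [V visited] [NP [NP [Det this] [N hill]] [PP [P from] [NP [Det this] [N child]]]]]]]]]
The difference turns on whether NP → NP PP is used at the relevant span, versus an alternative expansion of NP.

3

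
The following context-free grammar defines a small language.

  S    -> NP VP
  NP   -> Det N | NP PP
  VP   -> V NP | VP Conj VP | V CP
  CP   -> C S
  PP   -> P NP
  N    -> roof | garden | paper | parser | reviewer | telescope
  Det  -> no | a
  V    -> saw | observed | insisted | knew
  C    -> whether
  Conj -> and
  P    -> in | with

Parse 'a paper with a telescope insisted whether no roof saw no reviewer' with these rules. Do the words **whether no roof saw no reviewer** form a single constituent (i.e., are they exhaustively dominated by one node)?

Yes

[S [NP [NP [Det a] [N paper]] [PP [P with] [NP [Det a] [N telescope]]]] [VP [V insisted] [CP [C whether] [S [NP [Det no] [N roof]] [VP [V saw] [NP [Det no] [N reviewer]]]]]]]
The words 'whether no roof saw no reviewer' are exhaustively dominated by a single CP node (built by CP → C S), so they form a constituent.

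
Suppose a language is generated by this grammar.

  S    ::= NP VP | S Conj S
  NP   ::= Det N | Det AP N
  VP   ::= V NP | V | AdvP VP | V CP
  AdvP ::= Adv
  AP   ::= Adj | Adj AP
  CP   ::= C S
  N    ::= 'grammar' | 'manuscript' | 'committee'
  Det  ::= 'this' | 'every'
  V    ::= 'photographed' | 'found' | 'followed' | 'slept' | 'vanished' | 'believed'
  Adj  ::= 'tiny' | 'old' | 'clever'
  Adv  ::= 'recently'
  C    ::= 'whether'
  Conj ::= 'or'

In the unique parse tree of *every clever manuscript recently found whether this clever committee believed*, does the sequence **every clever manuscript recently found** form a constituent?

No

[S [NP [Det every] [AP [Adj clever]] [N manuscript]] [VP [AdvP [Adv recently]] [VP [V found] [CP [C whether] [S [NP [Det this] [AP [Adj clever]] [N committee]] [VP [V believed]]]]]]]
The smallest constituent containing 'every clever manuscript recently found' is the S spanning 'every clever manuscript recently found whether this clever committee believed'; no single node in the tree dominates exactly the given words.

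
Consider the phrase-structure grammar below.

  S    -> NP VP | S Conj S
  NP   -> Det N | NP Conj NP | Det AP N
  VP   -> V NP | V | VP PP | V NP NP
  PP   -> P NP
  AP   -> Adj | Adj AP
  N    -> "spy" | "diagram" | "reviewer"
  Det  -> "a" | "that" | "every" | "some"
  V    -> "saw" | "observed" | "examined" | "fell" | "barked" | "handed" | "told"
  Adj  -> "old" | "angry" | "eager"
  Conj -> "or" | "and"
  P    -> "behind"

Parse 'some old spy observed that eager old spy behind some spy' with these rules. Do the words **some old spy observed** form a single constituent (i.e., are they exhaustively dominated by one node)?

No

[S [NP [Det some] [AP [Adj old]] [N spy]] [VP [VP [V observed] [NP [Det that] [AP [Adj eager] [AP [Adj old]]] [N spy]]] [PP [P behind] [NP [Det some] [N spy]]]]]
The smallest constituent containing 'some old spy observed' is the S spanning 'some old spy observed that eager old spy behind some spy'; no single node in the tree dominates exactly the given words.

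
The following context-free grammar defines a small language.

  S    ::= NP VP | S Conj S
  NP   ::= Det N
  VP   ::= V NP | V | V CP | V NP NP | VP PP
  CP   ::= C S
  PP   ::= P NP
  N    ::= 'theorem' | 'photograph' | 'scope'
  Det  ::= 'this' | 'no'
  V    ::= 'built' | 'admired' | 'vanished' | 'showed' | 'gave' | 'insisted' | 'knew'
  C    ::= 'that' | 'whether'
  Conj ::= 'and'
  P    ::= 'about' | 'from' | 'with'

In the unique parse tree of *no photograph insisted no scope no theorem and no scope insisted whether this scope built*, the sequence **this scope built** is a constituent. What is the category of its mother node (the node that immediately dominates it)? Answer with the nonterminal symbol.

CP

[S [S [NP [Det no] [N photograph]] [VP [V insisted] [NP [Det no] [N scope]] [NP [Det no] [N theorem]]]] [Conj and] [S [NP [Det no] [N scope]] [VP [V insisted] [CP [C whether] [S [NP [Det this] [N scope]] [VP [V built]]]]]]]
The span 'this scope built' is the S node built by S → NP VP.
Its mother is the CP built by CP → C S.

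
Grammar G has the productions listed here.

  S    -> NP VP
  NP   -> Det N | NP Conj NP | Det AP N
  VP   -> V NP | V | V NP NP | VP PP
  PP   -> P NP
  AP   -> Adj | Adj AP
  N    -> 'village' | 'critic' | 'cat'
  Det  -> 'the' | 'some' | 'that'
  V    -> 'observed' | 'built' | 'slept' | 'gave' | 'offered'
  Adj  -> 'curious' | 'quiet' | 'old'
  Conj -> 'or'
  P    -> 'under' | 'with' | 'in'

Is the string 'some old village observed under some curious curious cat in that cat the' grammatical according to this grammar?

For S → NP VP, the only prefix that parses as NP is 'some old village', but the remainder 'observed under some curious curious cat in that cat the' is not a VP under these rules.

Ungrammatical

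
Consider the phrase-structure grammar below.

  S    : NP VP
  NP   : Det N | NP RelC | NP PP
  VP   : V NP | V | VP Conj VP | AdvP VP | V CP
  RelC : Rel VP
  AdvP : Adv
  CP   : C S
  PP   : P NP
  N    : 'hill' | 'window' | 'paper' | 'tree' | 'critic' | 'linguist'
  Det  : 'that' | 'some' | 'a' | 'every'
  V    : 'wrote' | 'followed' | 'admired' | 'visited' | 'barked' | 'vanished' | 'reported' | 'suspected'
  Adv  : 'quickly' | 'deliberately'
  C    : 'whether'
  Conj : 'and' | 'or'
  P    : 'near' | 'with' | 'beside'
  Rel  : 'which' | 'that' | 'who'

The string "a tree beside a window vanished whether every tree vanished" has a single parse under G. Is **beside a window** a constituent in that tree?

[S [NP [NP [Det a] [N tree]] [PP [P beside] [NP [Det a] [N window]]]] [VP [V vanished] [CP [C whether] [S [NP [Det every] [N tree]] [VP [V vanished]]]]]]
The words 'beside a window' are exhaustively dominated by a single PP node (built by PP → P NP), so they form a constituent.

Yes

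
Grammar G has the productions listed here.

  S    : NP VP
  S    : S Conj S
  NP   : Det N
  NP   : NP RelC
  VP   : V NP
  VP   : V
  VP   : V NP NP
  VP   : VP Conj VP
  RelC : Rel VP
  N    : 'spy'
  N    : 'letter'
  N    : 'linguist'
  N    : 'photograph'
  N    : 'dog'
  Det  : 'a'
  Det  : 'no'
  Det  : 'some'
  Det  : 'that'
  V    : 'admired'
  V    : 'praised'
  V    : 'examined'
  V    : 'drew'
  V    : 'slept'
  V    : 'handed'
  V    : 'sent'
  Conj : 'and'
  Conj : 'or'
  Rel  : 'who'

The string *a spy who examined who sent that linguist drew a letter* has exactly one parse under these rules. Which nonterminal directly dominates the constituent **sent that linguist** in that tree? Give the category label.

[S [NP [NP [NP [Det a] [N spy]] [RelC [Rel who] [VP [V examined]]]] [RelC [Rel who] [VP [V sent] [NP [Det that] [N linguist]]]]] [VP [V drew] [NP [Det a] [N letter]]]]
The span 'sent that linguist' is the VP node built by VP → V NP.
Its mother is the RelC built by RelC → Rel VP.

RelC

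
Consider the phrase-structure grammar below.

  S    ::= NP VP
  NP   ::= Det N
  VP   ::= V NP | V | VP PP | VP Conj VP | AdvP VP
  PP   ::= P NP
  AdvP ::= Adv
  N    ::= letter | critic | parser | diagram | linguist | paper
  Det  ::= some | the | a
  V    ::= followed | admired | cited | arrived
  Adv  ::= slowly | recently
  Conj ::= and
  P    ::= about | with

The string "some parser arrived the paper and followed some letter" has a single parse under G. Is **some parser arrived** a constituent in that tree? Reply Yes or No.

[S [NP [Det some] [N parser]] [VP [VP [V arrived] [NP [Det the] [N paper]]] [Conj and] [VP [V followed] [NP [Det some] [N letter]]]]]
The smallest constituent containing 'some parser arrived' is the S spanning 'some parser arrived the paper and followed some letter'; no single node in the tree dominates exactly the given words.

No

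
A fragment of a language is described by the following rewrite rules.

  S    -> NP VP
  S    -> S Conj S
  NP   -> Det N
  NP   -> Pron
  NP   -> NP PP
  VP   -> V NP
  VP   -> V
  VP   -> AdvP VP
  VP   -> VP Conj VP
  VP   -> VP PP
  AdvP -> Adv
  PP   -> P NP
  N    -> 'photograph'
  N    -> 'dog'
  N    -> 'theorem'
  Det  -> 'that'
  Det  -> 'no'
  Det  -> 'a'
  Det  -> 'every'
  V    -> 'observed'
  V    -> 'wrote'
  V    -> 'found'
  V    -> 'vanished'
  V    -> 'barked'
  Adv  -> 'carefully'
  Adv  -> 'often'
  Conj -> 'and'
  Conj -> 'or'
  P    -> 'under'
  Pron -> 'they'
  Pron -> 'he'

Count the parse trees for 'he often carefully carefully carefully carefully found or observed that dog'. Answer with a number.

Two of the 6 distinct bracketings:
[S [NP [Pron he]] [VP [AdvP [Adv often]] [VP [AdvP [Adv carefully]] [VP [AdvP [Adv carefully]] [VP [AdvP [Adv carefully]] [VP [AdvP [Adv carefully]] [VP [VP [V found]] [Conj or] [VP [V observed] [NP [Det that] [N dog]]]]]]]]]]
[S [NP [Pron he]] [VP [AdvP [Adv often]] [VP [AdvP [Adv carefully]] [VP [AdvP [Adv carefully]] [VP [AdvP [Adv carefully]] [VP [VP [AdvP [Adv carefully]] [VP [V found]]] [Conj or] [VP [V observed] [NP [Det that] [N dog]]]]]]]]]
The trees differ in how a recursive rule is bracketed over the same span.

6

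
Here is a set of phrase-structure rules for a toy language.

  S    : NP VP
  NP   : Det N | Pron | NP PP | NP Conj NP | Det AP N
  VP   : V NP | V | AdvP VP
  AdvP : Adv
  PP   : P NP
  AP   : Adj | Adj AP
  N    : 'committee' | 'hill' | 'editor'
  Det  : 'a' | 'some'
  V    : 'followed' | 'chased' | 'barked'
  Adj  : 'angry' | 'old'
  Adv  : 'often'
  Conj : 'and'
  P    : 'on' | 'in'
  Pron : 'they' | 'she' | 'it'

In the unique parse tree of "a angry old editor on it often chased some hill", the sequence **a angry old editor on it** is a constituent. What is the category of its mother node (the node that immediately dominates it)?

[S [NP [NP [Det a] [AP [Adj angry] [AP [Adj old]]] [N editor]] [PP [P on] [NP [Pron it]]]] [VP [AdvP [Adv often]] [VP [V chased] [NP [Det some] [N hill]]]]]
The span 'a angry old editor on it' is the NP node built by NP → NP PP.
Its mother is the S built by S → NP VP.

S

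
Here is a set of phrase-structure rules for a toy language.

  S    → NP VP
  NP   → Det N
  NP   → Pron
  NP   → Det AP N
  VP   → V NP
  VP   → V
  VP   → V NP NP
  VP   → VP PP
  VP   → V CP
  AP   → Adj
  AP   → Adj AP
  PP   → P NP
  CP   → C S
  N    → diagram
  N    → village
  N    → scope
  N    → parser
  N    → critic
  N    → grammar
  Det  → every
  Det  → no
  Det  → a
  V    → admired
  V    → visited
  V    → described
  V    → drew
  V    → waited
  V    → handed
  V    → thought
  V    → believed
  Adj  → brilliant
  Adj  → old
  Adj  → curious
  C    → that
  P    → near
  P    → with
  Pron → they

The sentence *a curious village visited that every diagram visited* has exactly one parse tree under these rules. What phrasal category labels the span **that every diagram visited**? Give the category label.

CP

[S [NP [Det a] [AP [Adj curious]] [N village]] [VP [V visited] [CP [C that] [S [NP [Det every] [N diagram]] [VP [V visited]]]]]]
The span 'that every diagram visited' is the CP node built by CP → C S.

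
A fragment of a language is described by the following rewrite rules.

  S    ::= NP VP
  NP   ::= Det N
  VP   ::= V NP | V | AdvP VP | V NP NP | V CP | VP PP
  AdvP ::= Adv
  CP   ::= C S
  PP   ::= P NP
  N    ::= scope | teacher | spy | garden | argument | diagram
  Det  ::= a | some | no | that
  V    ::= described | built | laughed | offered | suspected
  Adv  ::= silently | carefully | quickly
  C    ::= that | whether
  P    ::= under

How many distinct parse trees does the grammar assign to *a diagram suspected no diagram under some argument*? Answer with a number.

1

[S [NP [Det a] [N diagram]] [VP [VP [V suspected] [NP [Det no] [N diagram]]] [PP [P under] [NP [Det some] [N argument]]]]]
No rule offers an alternative attachment or grouping for any span, so this is the only derivation.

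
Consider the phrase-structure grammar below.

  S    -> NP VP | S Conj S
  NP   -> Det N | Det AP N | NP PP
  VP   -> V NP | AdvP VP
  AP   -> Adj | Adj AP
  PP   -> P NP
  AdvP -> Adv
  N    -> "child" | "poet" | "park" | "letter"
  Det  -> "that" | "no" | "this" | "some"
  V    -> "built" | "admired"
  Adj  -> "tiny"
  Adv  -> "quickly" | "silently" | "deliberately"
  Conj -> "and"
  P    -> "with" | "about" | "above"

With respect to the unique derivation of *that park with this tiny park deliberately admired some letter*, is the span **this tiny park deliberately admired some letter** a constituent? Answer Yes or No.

No

[S [NP [NP [Det that] [N park]] [PP [P with] [NP [Det this] [AP [Adj tiny]] [N park]]]] [VP [AdvP [Adv deliberately]] [VP [V admired] [NP [Det some] [N letter]]]]]
The smallest constituent containing 'this tiny park deliberately admired some letter' is the S spanning 'that park with this tiny park deliberately admired some letter'; no single node in the tree dominates exactly the given words.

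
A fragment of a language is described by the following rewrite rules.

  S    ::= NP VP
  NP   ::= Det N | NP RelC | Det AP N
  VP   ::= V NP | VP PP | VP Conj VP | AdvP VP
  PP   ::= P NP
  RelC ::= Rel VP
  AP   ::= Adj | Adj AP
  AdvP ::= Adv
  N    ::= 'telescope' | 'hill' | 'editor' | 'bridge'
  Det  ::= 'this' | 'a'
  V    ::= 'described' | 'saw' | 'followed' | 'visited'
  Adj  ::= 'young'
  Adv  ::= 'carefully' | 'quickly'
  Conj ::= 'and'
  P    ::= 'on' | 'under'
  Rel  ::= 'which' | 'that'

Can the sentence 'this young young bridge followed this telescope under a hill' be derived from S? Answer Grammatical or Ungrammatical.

Grammatical

[S [NP [Det this] [AP [Adj young] [AP [Adj young]]] [N bridge]] [VP [VP [V followed] [NP [Det this] [N telescope]]] [PP [P under] [NP [Det a] [N hill]]]]]
Every word is introduced by a lexical rule and the phrasal rules combine the resulting categories into a single S.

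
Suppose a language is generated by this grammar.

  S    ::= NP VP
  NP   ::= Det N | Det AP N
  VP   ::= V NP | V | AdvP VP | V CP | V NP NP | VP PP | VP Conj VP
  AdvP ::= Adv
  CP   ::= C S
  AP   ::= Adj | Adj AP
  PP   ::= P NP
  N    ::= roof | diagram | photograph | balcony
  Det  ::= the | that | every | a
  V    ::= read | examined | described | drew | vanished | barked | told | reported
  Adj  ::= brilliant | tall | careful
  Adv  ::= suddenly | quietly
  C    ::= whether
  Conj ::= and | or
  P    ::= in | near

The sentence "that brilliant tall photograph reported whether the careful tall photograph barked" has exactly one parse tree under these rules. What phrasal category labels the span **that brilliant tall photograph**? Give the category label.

S
  NP
    Det: that
    AP
      Adj: brilliant
      AP
        Adj: tall
    N: photograph
  VP
    V: reported
    CP
      C: whether
      S
        NP
          Det: the
          AP
            Adj: careful
            AP
              Adj: tall
          N: photograph
        VP
          V: barked
The span 'that brilliant tall photograph' is the NP node built by NP → Det AP N.

NP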